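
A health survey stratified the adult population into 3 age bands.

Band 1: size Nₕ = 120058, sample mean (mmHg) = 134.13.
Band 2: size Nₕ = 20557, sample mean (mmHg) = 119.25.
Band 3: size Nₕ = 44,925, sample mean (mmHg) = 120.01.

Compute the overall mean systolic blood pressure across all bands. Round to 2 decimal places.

N = 185540; weights Wₕ = Nₕ/N = (0.6471, 0.1108, 0.2421).
x̄_st = Σ Wₕ·x̄ₕ = 0.6471·134.13 + 0.1108·119.25 + 0.2421·120.01 ≈ 129.0625...
→ 129.06.

129.06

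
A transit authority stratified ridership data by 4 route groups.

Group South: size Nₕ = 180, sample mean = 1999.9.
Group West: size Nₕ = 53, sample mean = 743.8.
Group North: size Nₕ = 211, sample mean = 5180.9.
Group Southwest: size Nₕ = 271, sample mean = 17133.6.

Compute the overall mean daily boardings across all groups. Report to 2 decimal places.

N = 180 + 53 + 211 + 271 = 715.
Weight each subgroup mean by Nₕ/N and sum.
Σ Nₕx̄ₕ = 180·1999.9 + 53·743.8 + 211·5180.9 + 271·17133.6 = 359982 + 39421.4 + 1093169.9 + 4643205.6 = 6135778.9.
Divide by N: 6135778.9 / 715 = 8581.5090... → 8581.51.

8581.51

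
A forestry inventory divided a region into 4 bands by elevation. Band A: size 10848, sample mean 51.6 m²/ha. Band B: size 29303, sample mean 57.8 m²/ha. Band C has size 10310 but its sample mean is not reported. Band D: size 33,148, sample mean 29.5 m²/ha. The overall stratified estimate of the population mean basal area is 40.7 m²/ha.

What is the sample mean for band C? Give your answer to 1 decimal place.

N = 10848 + 29303 + 10310 + 33148 = 83609.
Overall total = μ·N = 40.7·83609 = 3402886.3.
Subtract the known strata: 10848·51.6 + 29303·57.8 + 33148·29.5 = 3231336.2.
Remaining total for band C: 3402886.3 − 3231336.2 = 171550.1.
Divide by its size: 171550.1 / 10310 = 16.639... → 16.6.

16.6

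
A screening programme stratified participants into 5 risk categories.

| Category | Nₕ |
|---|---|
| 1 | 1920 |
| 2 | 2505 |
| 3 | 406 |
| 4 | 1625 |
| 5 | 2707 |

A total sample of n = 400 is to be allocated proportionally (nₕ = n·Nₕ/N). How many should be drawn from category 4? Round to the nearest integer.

Share of category 4 = 1625/9163 = 0.17734.
Allocate 400 × 0.17734 = 70.937... → 71.

71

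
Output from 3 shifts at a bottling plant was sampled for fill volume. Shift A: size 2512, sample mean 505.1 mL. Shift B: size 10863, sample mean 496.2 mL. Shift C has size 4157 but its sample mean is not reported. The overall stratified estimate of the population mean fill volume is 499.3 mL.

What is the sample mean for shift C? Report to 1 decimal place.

N = 2512 + 10863 + 4157 = 17532.
Overall total = μ·N = 499.3·17532 = 8753727.6.
Subtract the known strata: 2512·505.1 + 10863·496.2 = 6659031.8.
Remaining total for shift C: 8753727.6 − 6659031.8 = 2094695.8.
Divide by its size: 2094695.8 / 4157 = 503.896... → 503.9.

503.9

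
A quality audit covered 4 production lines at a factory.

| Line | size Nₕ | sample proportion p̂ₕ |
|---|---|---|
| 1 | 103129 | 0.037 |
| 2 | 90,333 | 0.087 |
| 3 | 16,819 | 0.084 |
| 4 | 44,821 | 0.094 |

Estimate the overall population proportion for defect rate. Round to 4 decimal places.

0.0678

N = 103129 + 90333 + 16819 + 44821 = 255102.
Overall proportion = Σ (Nₕ/N)·p̂ₕ.
Σ Nₕp̂ₕ = 3815.773 + 7858.971 + 1412.796 + 4213.174 = 17300.714.
17300.714 / 255102 = 0.067819... → 0.0678.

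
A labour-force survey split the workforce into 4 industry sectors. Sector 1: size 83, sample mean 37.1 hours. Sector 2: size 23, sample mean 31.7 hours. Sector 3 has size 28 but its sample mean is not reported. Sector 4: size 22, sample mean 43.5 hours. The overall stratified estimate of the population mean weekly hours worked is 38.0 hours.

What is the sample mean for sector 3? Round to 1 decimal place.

41.5

N = 83 + 23 + 28 + 22 = 156.
Overall total = μ·N = 38.0·156 = 5928.
Subtract the known strata: 83·37.1 + 23·31.7 + 22·43.5 = 4765.4.
Remaining total for sector 3: 5928 − 4765.4 = 1162.6.
Divide by its size: 1162.6 / 28 = 41.521... → 41.5.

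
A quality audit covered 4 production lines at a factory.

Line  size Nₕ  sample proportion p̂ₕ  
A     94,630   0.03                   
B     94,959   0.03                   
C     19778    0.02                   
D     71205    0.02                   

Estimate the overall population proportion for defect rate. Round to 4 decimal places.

N = 94630 + 94959 + 19778 + 71205 = 280572.
Overall proportion = Σ (Nₕ/N)·p̂ₕ.
Σ Nₕp̂ₕ = 2838.9 + 2848.77 + 395.56 + 1424.1 = 7507.33.
7507.33 / 280572 = 0.026757... → 0.0268.

0.0268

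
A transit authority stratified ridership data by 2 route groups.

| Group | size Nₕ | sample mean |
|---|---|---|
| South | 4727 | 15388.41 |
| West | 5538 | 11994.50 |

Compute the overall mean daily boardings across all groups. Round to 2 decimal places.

N = 4727 + 5538 = 10265.
Weight each subgroup mean by Nₕ/N and sum.
Σ Nₕx̄ₕ = 4727·15388.41 + 5538·11994.50 = 72741014.07 + 66425541 = 139166555.07.
Divide by N: 139166555.07 / 10265 = 13557.3848... → 13557.38.

13557.38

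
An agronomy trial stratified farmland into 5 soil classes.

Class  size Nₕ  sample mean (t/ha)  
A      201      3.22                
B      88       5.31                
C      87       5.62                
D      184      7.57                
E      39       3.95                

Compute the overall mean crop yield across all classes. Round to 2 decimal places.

5.26

x̄_st = (Σ Nₕx̄ₕ) / (Σ Nₕ) = (201·3.22 + 88·5.31 + 87·5.62 + 184·7.57 + 39·3.95) / 599
= 3150.37 / 599 = 5.2594... → 5.26.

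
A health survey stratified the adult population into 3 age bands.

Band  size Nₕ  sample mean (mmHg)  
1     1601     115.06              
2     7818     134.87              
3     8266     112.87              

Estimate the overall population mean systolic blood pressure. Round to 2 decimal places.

122.79

N = 17685; weights Wₕ = Nₕ/N = (0.0905, 0.4421, 0.4674).
x̄_st = Σ Wₕ·x̄ₕ = 0.0905·115.06 + 0.4421·134.87 + 0.4674·112.87 ≈ 122.7938...
→ 122.79.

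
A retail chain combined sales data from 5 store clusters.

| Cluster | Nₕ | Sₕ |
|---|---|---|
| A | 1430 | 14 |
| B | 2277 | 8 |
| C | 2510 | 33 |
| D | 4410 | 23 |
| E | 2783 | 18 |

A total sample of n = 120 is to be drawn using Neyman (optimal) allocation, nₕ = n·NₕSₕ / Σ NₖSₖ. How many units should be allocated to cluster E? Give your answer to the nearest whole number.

22

A: NₕSₕ = 1430·14 = 20020
B: NₕSₕ = 2277·8 = 18216
C: NₕSₕ = 2510·33 = 82830
D: NₕSₕ = 4410·23 = 101430
E: NₕSₕ = 2783·18 = 50094
Σ NₕSₕ = 272590.
n_E = 120·50094/272590 = 22.052... → 22.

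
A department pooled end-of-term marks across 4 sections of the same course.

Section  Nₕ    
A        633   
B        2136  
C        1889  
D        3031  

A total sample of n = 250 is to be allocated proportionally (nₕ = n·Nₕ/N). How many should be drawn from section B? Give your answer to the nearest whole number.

69

N = 633 + 2136 + 1889 + 3031 = 7689.
n_B = 250·2136/7689 = 69.450... → 69.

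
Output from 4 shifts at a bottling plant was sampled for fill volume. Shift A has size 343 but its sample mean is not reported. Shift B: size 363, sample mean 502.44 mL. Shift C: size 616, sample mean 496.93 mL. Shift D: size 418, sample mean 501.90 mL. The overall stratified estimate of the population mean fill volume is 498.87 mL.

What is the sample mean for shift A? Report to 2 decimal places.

Σ Nₕx̄ₕ = N·μ, so 343·x̄_A = 1740·498.87 − (363·502.44 + 616·496.93 + 418·501.90).
= 868033.8 − 698288.8 = 169745.
x̄_A = 169745 / 343 = 494.8834... → 494.88.

494.88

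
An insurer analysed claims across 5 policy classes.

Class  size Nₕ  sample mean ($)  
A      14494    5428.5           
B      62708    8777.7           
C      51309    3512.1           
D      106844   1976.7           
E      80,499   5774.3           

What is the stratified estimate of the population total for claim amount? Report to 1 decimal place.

A: 14494·5428.5 = 78680679
B: 62708·8777.7 = 550432011.6
C: 51309·3512.1 = 180202338.9
D: 106844·1976.7 = 211198534.8
E: 80499·5774.3 = 464825375.7
τ̂ = Σ Nₕx̄ₕ = 1485338940.0.

1485338940.0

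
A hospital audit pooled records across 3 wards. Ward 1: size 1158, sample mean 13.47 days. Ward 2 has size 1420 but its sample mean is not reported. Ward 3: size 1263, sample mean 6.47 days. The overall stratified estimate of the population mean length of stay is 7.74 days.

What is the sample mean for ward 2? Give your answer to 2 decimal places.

Σ Nₕx̄ₕ = N·μ, so 1420·x̄_2 = 3841·7.74 − (1158·13.47 + 1263·6.47).
= 29729.34 − 23769.87 = 5959.47.
x̄_2 = 5959.47 / 1420 = 4.1968... → 4.20.

4.20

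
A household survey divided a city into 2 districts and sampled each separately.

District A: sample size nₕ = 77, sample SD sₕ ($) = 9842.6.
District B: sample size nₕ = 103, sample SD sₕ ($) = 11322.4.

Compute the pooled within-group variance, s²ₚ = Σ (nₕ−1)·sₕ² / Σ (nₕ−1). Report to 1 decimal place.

A: (77−1)·9842.6² = 76·96876774.76 = 7362634881.76
B: (103−1)·11322.4² = 102·128196741.76 = 13076067659.52
Numerator = 20438702541.28; denominator = Σ(nₕ−1) = 178.
s²ₚ = 20438702541.28/178 = 114824171.580... → 114824171.6.

114824171.6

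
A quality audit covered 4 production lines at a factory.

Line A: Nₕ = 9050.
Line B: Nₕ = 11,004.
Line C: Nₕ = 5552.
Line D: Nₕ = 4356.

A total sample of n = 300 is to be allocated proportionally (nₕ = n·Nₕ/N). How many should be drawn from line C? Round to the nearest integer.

Share of line C = 5552/29962 = 0.18530.
Allocate 300 × 0.18530 = 55.590... → 56.

56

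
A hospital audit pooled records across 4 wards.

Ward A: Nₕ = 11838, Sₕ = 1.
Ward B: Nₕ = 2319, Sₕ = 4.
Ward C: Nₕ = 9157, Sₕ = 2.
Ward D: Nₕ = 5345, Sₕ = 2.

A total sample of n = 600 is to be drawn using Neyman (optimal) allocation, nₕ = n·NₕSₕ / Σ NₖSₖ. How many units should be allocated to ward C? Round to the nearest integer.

219

Σ NₕSₕ = 11838·1 + 2319·4 + 9157·2 + 5345·2 = 50118.
Share for C: 18314/50118 = 0.36542.
n_C = 600 × 0.36542 = 219.251... → 219.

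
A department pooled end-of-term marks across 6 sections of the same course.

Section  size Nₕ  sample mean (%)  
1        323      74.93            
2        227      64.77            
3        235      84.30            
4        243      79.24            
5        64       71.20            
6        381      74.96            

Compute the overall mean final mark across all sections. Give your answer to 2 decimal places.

x̄_st = (Σ Nₕx̄ₕ) / (Σ Nₕ) = (323·74.93 + 227·64.77 + 235·84.30 + 243·79.24 + 64·71.20 + 381·74.96) / 1473
= 111087.56 / 1473 = 75.4159... → 75.42.

75.42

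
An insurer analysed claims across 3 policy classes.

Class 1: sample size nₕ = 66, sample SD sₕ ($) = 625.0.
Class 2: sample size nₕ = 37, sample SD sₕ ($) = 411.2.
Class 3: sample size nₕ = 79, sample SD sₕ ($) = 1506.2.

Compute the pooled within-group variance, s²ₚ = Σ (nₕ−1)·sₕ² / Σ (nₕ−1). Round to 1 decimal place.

1164421.8

1: (66−1)·625.0² = 65·390625 = 25390625
2: (37−1)·411.2² = 36·169085.44 = 6087075.84
3: (79−1)·1506.2² = 78·2268638.44 = 176953798.32
Numerator = 208431499.16; denominator = Σ(nₕ−1) = 179.
s²ₚ = 208431499.16/179 = 1164421.783... → 1164421.8.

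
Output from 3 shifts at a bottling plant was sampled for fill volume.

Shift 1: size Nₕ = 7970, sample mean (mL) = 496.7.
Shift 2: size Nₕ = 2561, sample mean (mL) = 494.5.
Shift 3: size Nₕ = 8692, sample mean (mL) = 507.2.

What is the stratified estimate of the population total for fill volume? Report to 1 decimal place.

Population total = Σ Nₕ·x̄ₕ (each stratum's size times its mean).
7970·496.7 + 2561·494.5 + 8692·507.2 = 3958699 + 1266414.5 + 4408582.4 = 9633695.9.

9633695.9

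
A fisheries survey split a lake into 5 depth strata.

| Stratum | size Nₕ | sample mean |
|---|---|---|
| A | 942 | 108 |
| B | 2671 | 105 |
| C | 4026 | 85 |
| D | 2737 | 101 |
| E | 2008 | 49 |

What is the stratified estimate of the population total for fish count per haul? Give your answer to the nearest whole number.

A: 942·108 = 101736
B: 2671·105 = 280455
C: 4026·85 = 342210
D: 2737·101 = 276437
E: 2008·49 = 98392
τ̂ = Σ Nₕx̄ₕ = 1099230.

1099230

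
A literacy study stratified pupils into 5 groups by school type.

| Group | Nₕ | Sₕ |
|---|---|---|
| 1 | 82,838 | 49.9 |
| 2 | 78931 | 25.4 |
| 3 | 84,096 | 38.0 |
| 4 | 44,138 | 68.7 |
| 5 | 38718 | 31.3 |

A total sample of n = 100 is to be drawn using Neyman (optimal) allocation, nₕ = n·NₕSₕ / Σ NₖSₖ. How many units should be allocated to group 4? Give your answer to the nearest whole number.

22

1: NₕSₕ = 82838·49.9 = 4133616.2
2: NₕSₕ = 78931·25.4 = 2004847.4
3: NₕSₕ = 84096·38.0 = 3195648
4: NₕSₕ = 44138·68.7 = 3032280.6
5: NₕSₕ = 38718·31.3 = 1211873.4
Σ NₕSₕ = 13578265.6.
n_4 = 100·3032280.6/13578265.6 = 22.332... → 22.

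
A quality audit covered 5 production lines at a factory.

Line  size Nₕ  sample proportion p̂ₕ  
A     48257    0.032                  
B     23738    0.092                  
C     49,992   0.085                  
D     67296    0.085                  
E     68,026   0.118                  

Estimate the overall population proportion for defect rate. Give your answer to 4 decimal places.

0.0844

N = 48257 + 23738 + 49992 + 67296 + 68026 = 257309.
Overall proportion = Σ (Nₕ/N)·p̂ₕ.
Σ Nₕp̂ₕ = 1544.224 + 2183.896 + 4249.32 + 5720.16 + 8027.068 = 21724.668.
21724.668 / 257309 = 0.084430... → 0.0844.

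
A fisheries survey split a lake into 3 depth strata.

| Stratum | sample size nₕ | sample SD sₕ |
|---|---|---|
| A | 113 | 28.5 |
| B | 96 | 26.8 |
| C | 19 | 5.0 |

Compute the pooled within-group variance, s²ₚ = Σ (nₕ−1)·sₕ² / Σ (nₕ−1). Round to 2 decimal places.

A: (113−1)·28.5² = 112·812.25 = 90972
B: (96−1)·26.8² = 95·718.24 = 68232.8
C: (19−1)·5.0² = 18·25 = 450
Numerator = 159654.8; denominator = Σ(nₕ−1) = 225.
s²ₚ = 159654.8/225 = 709.5769... → 709.58.

709.58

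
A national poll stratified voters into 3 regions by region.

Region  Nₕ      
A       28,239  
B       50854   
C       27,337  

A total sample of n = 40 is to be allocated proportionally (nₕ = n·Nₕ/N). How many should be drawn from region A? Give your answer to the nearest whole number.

Share of region A = 28239/106430 = 0.26533.
Allocate 40 × 0.26533 = 10.613... → 11.

11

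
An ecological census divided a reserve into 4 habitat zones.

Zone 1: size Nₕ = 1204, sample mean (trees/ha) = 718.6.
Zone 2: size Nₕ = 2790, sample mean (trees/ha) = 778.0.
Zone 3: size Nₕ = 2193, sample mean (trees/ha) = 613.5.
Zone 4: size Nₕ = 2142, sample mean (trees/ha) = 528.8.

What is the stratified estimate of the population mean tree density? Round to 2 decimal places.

N = 8329; weights Wₕ = Nₕ/N = (0.1446, 0.3350, 0.2633, 0.2572).
x̄_st = Σ Wₕ·x̄ₕ = 0.1446·718.6 + 0.3350·778.0 + 0.2633·613.5 + 0.2572·528.8 ≈ 662.0134...
→ 662.01.

662.01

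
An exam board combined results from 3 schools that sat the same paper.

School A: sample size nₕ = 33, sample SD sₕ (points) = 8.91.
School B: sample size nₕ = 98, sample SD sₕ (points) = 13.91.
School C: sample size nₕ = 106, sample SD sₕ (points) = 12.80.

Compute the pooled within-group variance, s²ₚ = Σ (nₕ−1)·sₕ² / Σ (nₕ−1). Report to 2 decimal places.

A: (33−1)·8.91² = 32·79.3881 = 2540.4192
B: (98−1)·13.91² = 97·193.4881 = 18768.3457
C: (106−1)·12.80² = 105·163.84 = 17203.2
Numerator = 38511.9649; denominator = Σ(nₕ−1) = 234.
s²ₚ = 38511.9649/234 = 164.5810... → 164.58.

164.58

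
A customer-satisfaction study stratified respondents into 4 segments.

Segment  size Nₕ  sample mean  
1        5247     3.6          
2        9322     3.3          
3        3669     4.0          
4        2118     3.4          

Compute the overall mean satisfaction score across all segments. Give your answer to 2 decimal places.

N = 20356; weights Wₕ = Nₕ/N = (0.2578, 0.4579, 0.1802, 0.1040).
x̄_st = Σ Wₕ·x̄ₕ = 0.2578·3.6 + 0.4579·3.3 + 0.1802·4.0 + 0.1040·3.4 ≈ 3.5139...
→ 3.51.

3.51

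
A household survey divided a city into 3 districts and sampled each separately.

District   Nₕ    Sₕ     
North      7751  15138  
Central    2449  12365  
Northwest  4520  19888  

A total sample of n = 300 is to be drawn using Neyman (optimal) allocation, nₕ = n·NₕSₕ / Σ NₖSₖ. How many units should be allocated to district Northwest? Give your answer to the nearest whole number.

North: NₕSₕ = 7751·15138 = 117334638
Central: NₕSₕ = 2449·12365 = 30281885
Northwest: NₕSₕ = 4520·19888 = 89893760
Σ NₕSₕ = 237510283.
n_Northwest = 300·89893760/237510283 = 113.545... → 114.

114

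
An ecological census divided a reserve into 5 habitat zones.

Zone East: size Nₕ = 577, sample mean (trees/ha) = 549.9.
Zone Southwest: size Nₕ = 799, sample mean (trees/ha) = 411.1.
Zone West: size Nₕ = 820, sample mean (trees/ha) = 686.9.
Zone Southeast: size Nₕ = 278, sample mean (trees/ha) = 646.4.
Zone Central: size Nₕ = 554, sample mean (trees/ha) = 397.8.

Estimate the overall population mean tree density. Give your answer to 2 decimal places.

N = 577 + 799 + 820 + 278 + 554 = 3028.
Overall mean = Σ (Nₕ/N)·x̄ₕ — weight by population share, not a simple average.
Σ Nₕx̄ₕ = 577·549.9 + 799·411.1 + 820·686.9 + 278·646.4 + 554·397.8 = 317292.3 + 328468.9 + 563258 + 179699.2 + 220381.2 = 1609099.6.
Divide by N: 1609099.6 / 3028 = 531.4067... → 531.41.

531.41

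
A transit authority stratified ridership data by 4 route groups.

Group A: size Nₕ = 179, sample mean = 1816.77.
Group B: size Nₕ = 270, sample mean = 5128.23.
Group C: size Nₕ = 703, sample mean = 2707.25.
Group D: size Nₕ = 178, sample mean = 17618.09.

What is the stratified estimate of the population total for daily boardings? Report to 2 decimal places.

A: 179·1816.77 = 325201.83
B: 270·5128.23 = 1384622.1
C: 703·2707.25 = 1903196.75
D: 178·17618.09 = 3136020.02
τ̂ = Σ Nₕx̄ₕ = 6749040.70.

6749040.70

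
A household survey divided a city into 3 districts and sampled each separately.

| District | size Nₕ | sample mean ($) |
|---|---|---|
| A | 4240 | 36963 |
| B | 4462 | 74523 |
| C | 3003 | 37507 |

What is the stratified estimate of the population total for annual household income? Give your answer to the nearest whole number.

601878267

Population total = Σ Nₕ·x̄ₕ (each stratum's size times its mean).
4240·36963 + 4462·74523 + 3003·37507 = 156723120 + 332521626 + 112633521 = 601878267.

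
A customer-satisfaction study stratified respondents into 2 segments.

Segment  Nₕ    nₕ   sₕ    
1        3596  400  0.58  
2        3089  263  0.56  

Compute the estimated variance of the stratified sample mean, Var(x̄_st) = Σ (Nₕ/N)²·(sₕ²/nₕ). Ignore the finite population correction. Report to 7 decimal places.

0.0004979

N = 6685. Term for each stratum: Wₕ²sₕ²/nₕ.
Var(x̄_st) = 0.0002433507 + 0.0002545970 = 0.0004979477 → 0.0004979.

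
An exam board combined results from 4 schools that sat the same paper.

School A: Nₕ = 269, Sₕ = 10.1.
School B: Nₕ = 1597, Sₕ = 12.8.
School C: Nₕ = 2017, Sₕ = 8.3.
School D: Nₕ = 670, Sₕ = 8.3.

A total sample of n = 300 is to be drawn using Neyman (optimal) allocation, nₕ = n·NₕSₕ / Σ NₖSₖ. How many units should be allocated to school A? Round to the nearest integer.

Σ NₕSₕ = 269·10.1 + 1597·12.8 + 2017·8.3 + 670·8.3 = 45460.6.
Share for A: 2716.9/45460.6 = 0.05976.
n_A = 300 × 0.05976 = 17.929... → 18.

18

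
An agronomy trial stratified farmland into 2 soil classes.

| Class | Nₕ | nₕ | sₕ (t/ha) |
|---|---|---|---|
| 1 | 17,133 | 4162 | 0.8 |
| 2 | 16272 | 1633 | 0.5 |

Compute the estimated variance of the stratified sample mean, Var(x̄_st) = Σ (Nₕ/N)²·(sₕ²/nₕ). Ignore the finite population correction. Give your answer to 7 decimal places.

N = 33405; Wₕ = Nₕ/N.
class 1: (17133/33405)²·0.8²/4162 = 0.0000404503
class 2: (16272/33405)²·0.5²/1633 = 0.0000363256
Sum = 0.0000767759 → 0.0000768.

0.0000768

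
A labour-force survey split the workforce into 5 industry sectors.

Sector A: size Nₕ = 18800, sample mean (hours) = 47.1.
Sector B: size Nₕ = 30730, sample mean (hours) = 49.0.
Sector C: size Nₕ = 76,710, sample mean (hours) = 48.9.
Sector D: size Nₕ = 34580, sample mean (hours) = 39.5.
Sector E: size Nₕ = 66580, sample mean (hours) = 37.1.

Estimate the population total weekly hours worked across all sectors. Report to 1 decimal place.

A: 18800·47.1 = 885480
B: 30730·49.0 = 1505770
C: 76710·48.9 = 3751119
D: 34580·39.5 = 1365910
E: 66580·37.1 = 2470118
τ̂ = Σ Nₕx̄ₕ = 9978397.0.

9978397.0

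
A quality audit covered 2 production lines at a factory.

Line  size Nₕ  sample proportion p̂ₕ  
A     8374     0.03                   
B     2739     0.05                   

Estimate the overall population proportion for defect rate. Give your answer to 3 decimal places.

0.035

Wₕ = Nₕ/N with N = 11113: 0.7535, 0.2465.
p̂_st = 0.7535·0.03 + 0.2465·0.05 ≈ 0.03493... → 0.035.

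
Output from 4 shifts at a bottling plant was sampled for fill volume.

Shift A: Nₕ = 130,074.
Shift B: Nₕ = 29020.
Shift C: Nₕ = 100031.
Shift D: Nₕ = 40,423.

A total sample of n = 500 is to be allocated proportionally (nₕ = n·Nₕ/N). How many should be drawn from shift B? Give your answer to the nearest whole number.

48

N = 130074 + 29020 + 100031 + 40423 = 299548.
n_B = 500·29020/299548 = 48.440... → 48.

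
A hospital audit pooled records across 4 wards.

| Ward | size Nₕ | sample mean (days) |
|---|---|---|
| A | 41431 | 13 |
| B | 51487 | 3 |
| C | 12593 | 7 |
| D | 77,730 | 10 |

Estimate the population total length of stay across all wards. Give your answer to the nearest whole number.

A: 41431·13 = 538603
B: 51487·3 = 154461
C: 12593·7 = 88151
D: 77730·10 = 777300
τ̂ = Σ Nₕx̄ₕ = 1558515.

1558515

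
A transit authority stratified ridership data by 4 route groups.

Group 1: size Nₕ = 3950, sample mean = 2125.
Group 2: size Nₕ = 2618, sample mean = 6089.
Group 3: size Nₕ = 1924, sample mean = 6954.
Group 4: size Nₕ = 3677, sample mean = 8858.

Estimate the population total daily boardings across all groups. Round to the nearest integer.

Population total = Σ Nₕ·x̄ₕ (each stratum's size times its mean).
3950·2125 + 2618·6089 + 1924·6954 + 3677·8858 = 8393750 + 15941002 + 13379496 + 32570866 = 70285114.

70285114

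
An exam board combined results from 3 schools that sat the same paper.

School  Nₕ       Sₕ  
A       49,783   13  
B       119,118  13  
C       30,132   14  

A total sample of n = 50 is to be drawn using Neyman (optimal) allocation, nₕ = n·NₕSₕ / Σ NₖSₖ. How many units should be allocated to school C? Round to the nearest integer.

8

Σ NₕSₕ = 49783·13 + 119118·13 + 30132·14 = 2617561.
Share for C: 421848/2617561 = 0.16116.
n_C = 50 × 0.16116 = 8.058... → 8.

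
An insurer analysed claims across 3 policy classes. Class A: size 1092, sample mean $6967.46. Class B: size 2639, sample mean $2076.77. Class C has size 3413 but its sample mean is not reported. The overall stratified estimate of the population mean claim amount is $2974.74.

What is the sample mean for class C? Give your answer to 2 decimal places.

2391.59

N = 1092 + 2639 + 3413 = 7144.
Overall total = μ·N = 2974.74·7144 = 21251542.56.
Subtract the known strata: 1092·6967.46 + 2639·2076.77 = 13089062.35.
Remaining total for class C: 21251542.56 − 13089062.35 = 8162480.21.
Divide by its size: 8162480.21 / 3413 = 2391.5852... → 2391.59.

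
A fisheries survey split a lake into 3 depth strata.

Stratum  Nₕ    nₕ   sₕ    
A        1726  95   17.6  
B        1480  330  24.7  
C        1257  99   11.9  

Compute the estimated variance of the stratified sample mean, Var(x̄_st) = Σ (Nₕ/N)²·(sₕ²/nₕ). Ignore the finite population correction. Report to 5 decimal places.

N = 4463; Wₕ = Nₕ/N.
stratum A: (1726/4463)²·17.6²/95 = 0.48767393
stratum B: (1480/4463)²·24.7²/330 = 0.20330573
stratum C: (1257/4463)²·11.9²/99 = 0.11346855
Sum = 0.80444821 → 0.80445.

0.80445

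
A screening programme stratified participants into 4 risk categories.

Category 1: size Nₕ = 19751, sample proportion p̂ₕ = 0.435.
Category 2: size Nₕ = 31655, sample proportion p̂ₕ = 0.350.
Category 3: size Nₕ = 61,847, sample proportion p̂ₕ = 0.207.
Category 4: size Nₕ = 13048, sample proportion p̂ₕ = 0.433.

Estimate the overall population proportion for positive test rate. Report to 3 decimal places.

0.302

N = 19751 + 31655 + 61847 + 13048 = 126301.
Overall proportion = Σ (Nₕ/N)·p̂ₕ.
Σ Nₕp̂ₕ = 8591.685 + 11079.25 + 12802.329 + 5649.784 = 38123.048.
38123.048 / 126301 = 0.30184... → 0.302.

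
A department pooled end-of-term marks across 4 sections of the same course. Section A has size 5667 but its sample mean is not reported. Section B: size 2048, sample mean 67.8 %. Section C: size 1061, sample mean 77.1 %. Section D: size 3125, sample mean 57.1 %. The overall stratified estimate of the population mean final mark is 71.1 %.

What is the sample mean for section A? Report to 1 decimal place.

78.9

Σ Nₕx̄ₕ = N·μ, so 5667·x̄_A = 11901·71.1 − (2048·67.8 + 1061·77.1 + 3125·57.1).
= 846161.1 − 399095 = 447066.1.
x̄_A = 447066.1 / 5667 = 78.889... → 78.9.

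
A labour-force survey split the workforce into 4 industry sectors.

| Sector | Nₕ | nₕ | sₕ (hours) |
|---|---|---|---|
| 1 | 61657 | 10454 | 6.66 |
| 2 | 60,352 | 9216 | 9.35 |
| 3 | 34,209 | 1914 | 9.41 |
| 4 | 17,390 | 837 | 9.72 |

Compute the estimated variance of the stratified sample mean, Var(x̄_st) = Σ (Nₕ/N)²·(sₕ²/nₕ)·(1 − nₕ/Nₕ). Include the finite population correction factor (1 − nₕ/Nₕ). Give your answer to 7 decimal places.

N = 173608; Wₕ = Nₕ/N.
sector 1: (61657/173608)²·6.66²/10454·(1 − 10454/61657) = 0.0004444309
sector 2: (60352/173608)²·9.35²/9216·(1 − 9216/60352) = 0.0009713141
sector 3: (34209/173608)²·9.41²/1914·(1 − 1914/34209) = 0.0016957956
sector 4: (17390/173608)²·9.72²/837·(1 − 837/17390) = 0.0010780624
Sum = 0.0041896031 → 0.0041896.

0.0041896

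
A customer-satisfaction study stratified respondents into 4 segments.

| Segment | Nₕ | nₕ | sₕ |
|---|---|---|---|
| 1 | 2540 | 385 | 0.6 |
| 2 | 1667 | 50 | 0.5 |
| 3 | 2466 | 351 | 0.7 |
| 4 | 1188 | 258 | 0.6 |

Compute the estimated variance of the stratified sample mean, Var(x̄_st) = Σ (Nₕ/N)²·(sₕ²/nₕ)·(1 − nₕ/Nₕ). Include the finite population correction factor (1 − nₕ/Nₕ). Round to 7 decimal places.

0.0004437

N = 7861. Term for each stratum: Wₕ²sₕ²/nₕ·(1−nₕ/Nₕ).
Var(x̄_st) = 0.0000828261 + 0.0002181022 + 0.0001178248 + 0.0000249475 = 0.0004437006 → 0.0004437.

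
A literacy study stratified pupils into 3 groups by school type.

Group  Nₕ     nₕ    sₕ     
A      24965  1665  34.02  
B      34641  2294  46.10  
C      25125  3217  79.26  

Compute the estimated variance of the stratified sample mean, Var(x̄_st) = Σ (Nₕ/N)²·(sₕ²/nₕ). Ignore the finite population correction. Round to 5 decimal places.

0.38690

N = 84731; Wₕ = Nₕ/N.
group A: (24965/84731)²·34.02²/1665 = 0.06034383
group B: (34641/84731)²·46.10²/2294 = 0.15484765
group C: (25125/84731)²·79.26²/3217 = 0.17170564
Sum = 0.38689711 → 0.38690.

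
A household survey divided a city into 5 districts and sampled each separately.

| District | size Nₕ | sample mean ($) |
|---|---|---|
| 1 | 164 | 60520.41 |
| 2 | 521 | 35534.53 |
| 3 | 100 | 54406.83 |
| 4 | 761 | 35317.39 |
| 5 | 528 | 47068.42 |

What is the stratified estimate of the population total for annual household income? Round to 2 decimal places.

1: 164·60520.41 = 9925347.24
2: 521·35534.53 = 18513490.13
3: 100·54406.83 = 5440683
4: 761·35317.39 = 26876533.79
5: 528·47068.42 = 24852125.76
τ̂ = Σ Nₕx̄ₕ = 85608179.92.

85608179.92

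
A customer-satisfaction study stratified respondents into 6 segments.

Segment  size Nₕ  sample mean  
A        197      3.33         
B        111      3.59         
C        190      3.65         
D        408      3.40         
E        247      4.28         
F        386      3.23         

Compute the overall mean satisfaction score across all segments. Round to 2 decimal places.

x̄_st = (Σ Nₕx̄ₕ) / (Σ Nₕ) = (197·3.33 + 111·3.59 + 190·3.65 + 408·3.40 + 247·4.28 + 386·3.23) / 1539
= 5439.14 / 1539 = 3.5342... → 3.53.

3.53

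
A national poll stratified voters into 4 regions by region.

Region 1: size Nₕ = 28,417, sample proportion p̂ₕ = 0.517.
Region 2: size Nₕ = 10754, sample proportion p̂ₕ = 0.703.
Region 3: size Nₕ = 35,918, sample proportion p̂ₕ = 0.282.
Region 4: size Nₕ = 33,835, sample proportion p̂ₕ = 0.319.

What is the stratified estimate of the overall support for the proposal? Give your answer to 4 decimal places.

N = 28417 + 10754 + 35918 + 33835 = 108924.
Overall proportion = Σ (Nₕ/N)·p̂ₕ.
Σ Nₕp̂ₕ = 14691.589 + 7560.062 + 10128.876 + 10793.365 = 43173.892.
43173.892 / 108924 = 0.396367... → 0.3964.

0.3964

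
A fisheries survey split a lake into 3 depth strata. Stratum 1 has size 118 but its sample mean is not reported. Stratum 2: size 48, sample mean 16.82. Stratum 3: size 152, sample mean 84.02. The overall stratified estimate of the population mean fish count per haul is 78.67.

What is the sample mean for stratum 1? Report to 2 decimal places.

96.94

Σ Nₕx̄ₕ = N·μ, so 118·x̄_1 = 318·78.67 − (48·16.82 + 152·84.02).
= 25017.06 − 13578.4 = 11438.66.
x̄_1 = 11438.66 / 118 = 96.9378... → 96.94.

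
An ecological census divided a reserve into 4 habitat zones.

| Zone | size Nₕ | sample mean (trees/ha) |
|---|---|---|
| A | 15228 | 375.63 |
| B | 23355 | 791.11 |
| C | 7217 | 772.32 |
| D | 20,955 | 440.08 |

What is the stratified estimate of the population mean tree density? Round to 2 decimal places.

584.11

N = 66755; weights Wₕ = Nₕ/N = (0.2281, 0.3499, 0.1081, 0.3139).
x̄_st = Σ Wₕ·x̄ₕ = 0.2281·375.63 + 0.3499·791.11 + 0.1081·772.32 + 0.3139·440.08 ≈ 584.1087...
→ 584.11.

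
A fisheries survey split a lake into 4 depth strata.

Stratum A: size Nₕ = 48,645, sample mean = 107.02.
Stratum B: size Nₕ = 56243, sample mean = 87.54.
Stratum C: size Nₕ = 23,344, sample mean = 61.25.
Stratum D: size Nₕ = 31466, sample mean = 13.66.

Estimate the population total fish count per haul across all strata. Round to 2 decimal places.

11989145.68

A: 48645·107.02 = 5205987.9
B: 56243·87.54 = 4923512.22
C: 23344·61.25 = 1429820
D: 31466·13.66 = 429825.56
τ̂ = Σ Nₕx̄ₕ = 11989145.68.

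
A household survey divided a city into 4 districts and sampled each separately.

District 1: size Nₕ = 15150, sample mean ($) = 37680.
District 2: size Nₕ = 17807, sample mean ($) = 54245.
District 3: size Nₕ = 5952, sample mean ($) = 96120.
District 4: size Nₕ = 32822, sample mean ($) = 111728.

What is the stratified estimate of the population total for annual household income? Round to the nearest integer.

Population total = Σ Nₕ·x̄ₕ (each stratum's size times its mean).
15150·37680 + 17807·54245 + 5952·96120 + 32822·111728 = 570852000 + 965940715 + 572106240 + 3667136416 = 5776035371.

5776035371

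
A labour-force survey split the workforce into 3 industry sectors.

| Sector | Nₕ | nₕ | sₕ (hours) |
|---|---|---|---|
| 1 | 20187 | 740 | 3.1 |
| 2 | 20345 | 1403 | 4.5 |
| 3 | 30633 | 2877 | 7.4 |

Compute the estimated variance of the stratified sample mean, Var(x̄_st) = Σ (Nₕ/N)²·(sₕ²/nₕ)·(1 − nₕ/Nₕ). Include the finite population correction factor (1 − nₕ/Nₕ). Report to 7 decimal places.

N = 71165; Wₕ = Nₕ/N.
sector 1: (20187/71165)²·3.1²/740·(1 − 740/20187) = 0.0010066608
sector 2: (20345/71165)²·4.5²/1403·(1 − 1403/20345) = 0.0010982924
sector 3: (30633/71165)²·7.4²/2877·(1 − 2877/30633) = 0.0031954872
Sum = 0.0053004404 → 0.0053004.

0.0053004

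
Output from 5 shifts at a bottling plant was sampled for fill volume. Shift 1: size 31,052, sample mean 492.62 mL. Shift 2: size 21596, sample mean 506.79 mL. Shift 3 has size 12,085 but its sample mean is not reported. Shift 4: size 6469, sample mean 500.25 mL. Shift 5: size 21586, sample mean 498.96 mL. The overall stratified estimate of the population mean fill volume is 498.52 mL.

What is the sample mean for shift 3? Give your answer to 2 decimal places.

497.19

N = 31052 + 21596 + 12085 + 6469 + 21586 = 92788.
Overall total = μ·N = 498.52·92788 = 46256673.76.
Subtract the known strata: 31052·492.62 + 21596·506.79 + 6469·500.25 + 21586·498.96 = 40248140.89.
Remaining total for shift 3: 46256673.76 − 40248140.89 = 6008532.87.
Divide by its size: 6008532.87 / 12085 = 497.1893... → 497.19.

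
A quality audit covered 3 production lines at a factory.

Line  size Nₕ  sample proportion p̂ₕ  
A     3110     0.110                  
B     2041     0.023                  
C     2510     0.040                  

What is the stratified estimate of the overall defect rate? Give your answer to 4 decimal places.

Wₕ = Nₕ/N with N = 7661: 0.4060, 0.2664, 0.3276.
p̂_st = 0.4060·0.110 + 0.2664·0.023 + 0.3276·0.040 ≈ 0.063888... → 0.0639.

0.0639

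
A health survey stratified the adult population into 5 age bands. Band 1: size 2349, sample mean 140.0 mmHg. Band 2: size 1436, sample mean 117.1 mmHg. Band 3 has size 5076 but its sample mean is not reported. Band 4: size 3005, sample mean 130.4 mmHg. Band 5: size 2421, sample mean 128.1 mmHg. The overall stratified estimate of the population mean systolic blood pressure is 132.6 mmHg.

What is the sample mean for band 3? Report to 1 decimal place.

N = 2349 + 1436 + 5076 + 3005 + 2421 = 14287.
Overall total = μ·N = 132.6·14287 = 1894456.2.
Subtract the known strata: 2349·140.0 + 1436·117.1 + 3005·130.4 + 2421·128.1 = 1198997.7.
Remaining total for band 3: 1894456.2 − 1198997.7 = 695458.5.
Divide by its size: 695458.5 / 5076 = 137.009... → 137.0.

137.0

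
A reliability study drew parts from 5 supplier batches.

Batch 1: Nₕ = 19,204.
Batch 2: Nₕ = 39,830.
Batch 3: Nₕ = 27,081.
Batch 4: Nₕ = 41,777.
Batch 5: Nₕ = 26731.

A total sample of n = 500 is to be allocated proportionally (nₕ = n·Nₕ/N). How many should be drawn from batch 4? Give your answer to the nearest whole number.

N = 19204 + 39830 + 27081 + 41777 + 26731 = 154623.
n_4 = 500·41777/154623 = 135.093... → 135.

135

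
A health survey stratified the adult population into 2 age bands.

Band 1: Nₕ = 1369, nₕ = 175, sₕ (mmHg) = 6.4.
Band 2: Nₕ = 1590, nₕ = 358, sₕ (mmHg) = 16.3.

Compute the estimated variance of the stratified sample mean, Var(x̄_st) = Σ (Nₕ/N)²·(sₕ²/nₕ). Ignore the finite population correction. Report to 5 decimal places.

0.26439

N = 2959; Wₕ = Nₕ/N.
band 1: (1369/2959)²·6.4²/175 = 0.05010013
band 2: (1590/2959)²·16.3²/358 = 0.21428733
Sum = 0.26438746 → 0.26439.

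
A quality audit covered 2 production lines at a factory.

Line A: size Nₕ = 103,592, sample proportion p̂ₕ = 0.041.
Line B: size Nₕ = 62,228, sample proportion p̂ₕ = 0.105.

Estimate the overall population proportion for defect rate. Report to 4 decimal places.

N = 103592 + 62228 = 165820.
Overall proportion = Σ (Nₕ/N)·p̂ₕ.
Σ Nₕp̂ₕ = 4247.272 + 6533.94 = 10781.212.
10781.212 / 165820 = 0.065018... → 0.0650.

0.0650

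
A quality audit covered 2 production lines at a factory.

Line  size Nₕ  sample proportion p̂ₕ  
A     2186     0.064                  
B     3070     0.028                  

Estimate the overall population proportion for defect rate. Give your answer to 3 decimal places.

N = 2186 + 3070 = 5256.
Overall proportion = Σ (Nₕ/N)·p̂ₕ.
Σ Nₕp̂ₕ = 139.904 + 85.96 = 225.864.
225.864 / 5256 = 0.04297... → 0.043.

0.043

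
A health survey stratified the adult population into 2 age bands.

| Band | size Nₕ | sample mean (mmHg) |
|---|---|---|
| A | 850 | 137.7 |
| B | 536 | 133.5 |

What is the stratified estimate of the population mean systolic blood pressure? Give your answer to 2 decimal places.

x̄_st = (Σ Nₕx̄ₕ) / (Σ Nₕ) = (850·137.7 + 536·133.5) / 1386
= 188601 / 1386 = 136.0758... → 136.08.

136.08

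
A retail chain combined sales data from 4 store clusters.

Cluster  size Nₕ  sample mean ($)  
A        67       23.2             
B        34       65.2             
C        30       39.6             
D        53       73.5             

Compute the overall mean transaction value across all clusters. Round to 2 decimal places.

48.12

x̄_st = (Σ Nₕx̄ₕ) / (Σ Nₕ) = (67·23.2 + 34·65.2 + 30·39.6 + 53·73.5) / 184
= 8854.7 / 184 = 48.1234... → 48.12.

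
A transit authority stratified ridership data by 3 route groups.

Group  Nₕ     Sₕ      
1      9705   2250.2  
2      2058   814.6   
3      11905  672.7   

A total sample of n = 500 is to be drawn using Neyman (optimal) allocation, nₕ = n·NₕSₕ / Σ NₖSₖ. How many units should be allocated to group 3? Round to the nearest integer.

1: NₕSₕ = 9705·2250.2 = 21838191
2: NₕSₕ = 2058·814.6 = 1676446.8
3: NₕSₕ = 11905·672.7 = 8008493.5
Σ NₕSₕ = 31523131.3.
n_3 = 500·8008493.5/31523131.3 = 127.026... → 127.

127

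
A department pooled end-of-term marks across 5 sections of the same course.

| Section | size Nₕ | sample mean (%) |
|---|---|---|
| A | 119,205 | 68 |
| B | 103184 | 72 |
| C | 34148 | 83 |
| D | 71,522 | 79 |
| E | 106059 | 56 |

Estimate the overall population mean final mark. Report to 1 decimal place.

N = 434118; weights Wₕ = Nₕ/N = (0.2746, 0.2377, 0.0787, 0.1648, 0.2443).
x̄_st = Σ Wₕ·x̄ₕ = 0.2746·68 + 0.2377·72 + 0.0787·83 + 0.1648·79 + 0.2443·56 ≈ 69.011...
→ 69.0.

69.0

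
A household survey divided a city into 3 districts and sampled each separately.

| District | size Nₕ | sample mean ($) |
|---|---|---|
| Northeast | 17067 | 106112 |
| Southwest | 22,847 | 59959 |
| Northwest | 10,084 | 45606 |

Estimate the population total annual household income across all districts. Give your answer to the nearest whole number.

3640787681

Northeast: 17067·106112 = 1811013504
Southwest: 22847·59959 = 1369883273
Northwest: 10084·45606 = 459890904
τ̂ = Σ Nₕx̄ₕ = 3640787681.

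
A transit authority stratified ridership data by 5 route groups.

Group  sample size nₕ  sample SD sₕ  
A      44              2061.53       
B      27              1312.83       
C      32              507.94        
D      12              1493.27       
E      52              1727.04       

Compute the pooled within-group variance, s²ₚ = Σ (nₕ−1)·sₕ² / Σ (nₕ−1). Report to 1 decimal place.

Degrees of freedom: 43 + 26 + 31 + 11 + 51 = 162.
Σ(nₕ−1)sₕ² = 43·4249905.9409 + 26·1723522.6089 + 31·258003.0436 + 11·2229855.2929 + 51·2982667.1616 = 412200071.1052.
s²ₚ = 412200071.1052 / 162 = 2544444.883... → 2544444.9.

2544444.9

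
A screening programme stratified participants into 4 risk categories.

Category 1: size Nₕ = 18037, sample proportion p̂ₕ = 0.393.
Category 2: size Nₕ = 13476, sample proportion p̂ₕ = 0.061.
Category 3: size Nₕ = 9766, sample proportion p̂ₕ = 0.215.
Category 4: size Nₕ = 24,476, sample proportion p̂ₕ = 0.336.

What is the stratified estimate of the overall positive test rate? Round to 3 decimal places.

Wₕ = Nₕ/N with N = 65755: 0.2743, 0.2049, 0.1485, 0.3722.
p̂_st = 0.2743·0.393 + 0.2049·0.061 + 0.1485·0.215 + 0.3722·0.336 ≈ 0.27731... → 0.277.

0.277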